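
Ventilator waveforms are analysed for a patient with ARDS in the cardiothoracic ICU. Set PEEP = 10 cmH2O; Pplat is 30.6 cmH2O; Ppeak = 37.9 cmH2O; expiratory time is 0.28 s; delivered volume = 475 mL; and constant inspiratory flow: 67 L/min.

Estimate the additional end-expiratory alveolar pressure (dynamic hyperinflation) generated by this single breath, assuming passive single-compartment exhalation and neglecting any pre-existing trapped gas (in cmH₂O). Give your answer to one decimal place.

3.2

Flow: 67 L/min ÷ 60 = 1.1167 L/s.
R = (PIP − Pplat)/V̇ = (37.9 − 30.6) / 1.1167 = 7.3/1.1167 = 6.537 cmH2O·s/L.
C = Vt/(Pplat − PEEP) = 475.0 / (30.6 − 10) = 475.0/20.6 = 23.058 mL/cmH2O.
τ = R × C = 6.537 × 0.02306 L/cmH2O = 0.1507 s.
Fraction remaining = e^(−Te/τ) = e^(−0.28/0.1507) = 0.156; trapped volume = 475.0 × 0.156 = 74.1 mL.
Additional alveolar pressure from trapping ≈ V_trapped / C = 74.1 / 23.058 = 3.214 cmH2O.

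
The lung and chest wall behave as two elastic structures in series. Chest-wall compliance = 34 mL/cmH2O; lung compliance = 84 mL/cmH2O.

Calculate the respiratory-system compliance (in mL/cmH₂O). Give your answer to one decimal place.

24.2

Lung and chest wall are elastances in series: 1/Crs = 1/CL + 1/Ccw.
1/Crs = 1/84 + 1/34 = 0.04132.
Crs = 24.201 mL/cmH2O.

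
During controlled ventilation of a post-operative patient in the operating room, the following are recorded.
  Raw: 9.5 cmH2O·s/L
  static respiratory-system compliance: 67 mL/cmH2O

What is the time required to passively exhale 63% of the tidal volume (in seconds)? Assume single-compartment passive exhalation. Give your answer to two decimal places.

0.63

τ = R × C = 9.5 × 67 mL/cmH2O = 9.5 × 0.067 L/cmH2O = 0.6365 s.
Exhaled fraction f = 1 − e^(−t/τ) → t = −τ·ln(1 − f) = −0.6365·ln(0.37) = 0.6328 s.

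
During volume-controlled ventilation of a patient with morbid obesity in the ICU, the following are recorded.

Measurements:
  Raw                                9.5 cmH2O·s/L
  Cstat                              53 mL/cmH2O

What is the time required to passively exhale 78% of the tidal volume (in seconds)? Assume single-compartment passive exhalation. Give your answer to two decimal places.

τ = R × C = 9.5 × 53 mL/cmH2O = 9.5 × 0.053 L/cmH2O = 0.5035 s.
Exhaled fraction f = 1 − e^(−t/τ) → t = −τ·ln(1 − f) = −0.5035·ln(0.22) = 0.7624 s.

0.76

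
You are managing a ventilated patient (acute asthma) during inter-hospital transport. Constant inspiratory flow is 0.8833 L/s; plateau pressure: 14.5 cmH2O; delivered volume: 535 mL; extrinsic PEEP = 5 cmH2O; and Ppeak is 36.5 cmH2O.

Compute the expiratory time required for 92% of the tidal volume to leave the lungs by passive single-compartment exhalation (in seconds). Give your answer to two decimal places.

3.54

R = (PIP − Pplat)/V̇ = (36.5 − 14.5) / 0.8833 = 22.0/0.8833 = 24.907 cmH2O·s/L.
C = Vt/(Pplat − PEEP) = 535.0 / (14.5 − 5) = 535.0/9.5 = 56.316 mL/cmH2O.
τ = R × C = 24.907 × 0.05632 L/cmH2O = 1.403 s.
t = −τ·ln(1 − 0.92) = −1.403·ln(0.08) = 3.544 s.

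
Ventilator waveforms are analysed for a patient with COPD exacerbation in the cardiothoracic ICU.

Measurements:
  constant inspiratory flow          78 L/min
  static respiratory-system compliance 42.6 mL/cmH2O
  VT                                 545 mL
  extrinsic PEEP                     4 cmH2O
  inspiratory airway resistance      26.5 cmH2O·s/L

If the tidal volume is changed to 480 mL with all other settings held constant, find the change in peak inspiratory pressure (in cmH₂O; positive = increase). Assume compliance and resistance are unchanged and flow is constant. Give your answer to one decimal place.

PIP = Vt/C + R·V̇ + PEEP (constant-flow equation of motion).
Only the elastic term changes: ΔPIP = ΔVt / C = (480 − 545) / 42.6 = -1.526 cmH2O.

-1.5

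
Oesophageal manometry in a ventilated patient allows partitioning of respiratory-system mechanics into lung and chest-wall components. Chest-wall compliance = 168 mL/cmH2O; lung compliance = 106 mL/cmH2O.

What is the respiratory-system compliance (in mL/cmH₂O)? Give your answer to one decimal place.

65.0

Lung and chest wall are elastances in series: 1/Crs = 1/CL + 1/Ccw.
1/Crs = 1/106 + 1/168 = 0.01539.
Crs = 64.977 mL/cmH2O.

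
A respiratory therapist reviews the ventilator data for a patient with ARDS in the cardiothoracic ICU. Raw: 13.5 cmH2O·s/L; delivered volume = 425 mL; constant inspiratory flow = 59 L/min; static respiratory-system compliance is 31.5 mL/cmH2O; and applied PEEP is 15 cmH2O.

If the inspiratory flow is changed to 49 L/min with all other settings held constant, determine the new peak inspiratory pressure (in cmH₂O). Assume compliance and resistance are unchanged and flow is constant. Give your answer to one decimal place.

39.5

Flow: 59 L/min ÷ 60 = 0.9833 L/s.
New flow: 49 L/min ÷ 60 = 0.8167 L/s.
PIP = Vt/C + R·V̇ + PEEP (constant-flow equation of motion).
Only the resistive term changes: ΔPIP = R × ΔV̇ = 13.5 × (0.8167 − 0.9833) = 13.5 × -0.1666 = -2.249 cmH2O.
Original PIP = 425/31.5 + 13.5×0.9833 + 15 = 41.767 cmH2O; new PIP = 41.767 + (-2.249) = 39.518 cmH2O.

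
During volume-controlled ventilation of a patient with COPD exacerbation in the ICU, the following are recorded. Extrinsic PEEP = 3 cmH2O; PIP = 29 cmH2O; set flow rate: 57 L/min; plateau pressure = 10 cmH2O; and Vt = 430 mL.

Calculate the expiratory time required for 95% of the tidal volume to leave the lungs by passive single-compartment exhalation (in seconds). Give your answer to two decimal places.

Flow: 57 L/min ÷ 60 = 0.95 L/s.
R = (PIP − Pplat)/V̇ = (29 − 10) / 0.95 = 19.0/0.95 = 20.0 cmH2O·s/L.
C = Vt/(Pplat − PEEP) = 430.0 / (10 − 3) = 430.0/7.0 = 61.429 mL/cmH2O.
τ = R × C = 20.0 × 0.06143 L/cmH2O = 1.229 s.
t = −τ·ln(1 − 0.95) = −1.229·ln(0.05) = 3.682 s.

3.68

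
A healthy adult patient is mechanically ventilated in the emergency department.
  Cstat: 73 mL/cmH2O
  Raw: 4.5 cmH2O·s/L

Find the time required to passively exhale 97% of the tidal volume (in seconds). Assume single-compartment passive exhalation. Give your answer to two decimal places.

1.15

τ = R × C = 4.5 × 73 mL/cmH2O = 4.5 × 0.073 L/cmH2O = 0.3285 s.
Exhaled fraction f = 1 − e^(−t/τ) → t = −τ·ln(1 − f) = −0.3285·ln(0.03) = 1.152 s.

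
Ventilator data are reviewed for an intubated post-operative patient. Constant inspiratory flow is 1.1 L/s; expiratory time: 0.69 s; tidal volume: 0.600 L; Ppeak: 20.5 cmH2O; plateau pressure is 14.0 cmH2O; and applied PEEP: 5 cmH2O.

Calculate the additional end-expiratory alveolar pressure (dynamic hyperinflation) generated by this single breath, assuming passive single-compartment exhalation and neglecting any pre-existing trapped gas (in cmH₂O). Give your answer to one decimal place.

R = (PIP − Pplat)/V̇ = (20.5 − 14.0) / 1.1 = 6.5/1.1 = 5.909 cmH2O·s/L.
C = Vt/(Pplat − PEEP) = 600.0 / (14.0 − 5) = 600.0/9.0 = 66.667 mL/cmH2O.
τ = R × C = 5.909 × 0.06667 L/cmH2O = 0.394 s.
Fraction remaining = e^(−Te/τ) = e^(−0.69/0.394) = 0.1736; trapped volume = 600.0 × 0.1736 = 104.16 mL.
Additional alveolar pressure from trapping ≈ V_trapped / C = 104.16 / 66.667 = 1.562 cmH2O.

1.6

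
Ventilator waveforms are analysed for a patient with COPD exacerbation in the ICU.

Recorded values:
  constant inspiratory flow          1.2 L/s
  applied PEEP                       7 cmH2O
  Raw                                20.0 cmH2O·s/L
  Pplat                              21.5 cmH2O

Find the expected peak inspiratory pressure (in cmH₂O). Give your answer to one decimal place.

45.5

PIP = Pplat + Raw × flow = 21.5 + 20.0 × 1.2 = 21.5 + 24.0 = 45.5 cmH2O.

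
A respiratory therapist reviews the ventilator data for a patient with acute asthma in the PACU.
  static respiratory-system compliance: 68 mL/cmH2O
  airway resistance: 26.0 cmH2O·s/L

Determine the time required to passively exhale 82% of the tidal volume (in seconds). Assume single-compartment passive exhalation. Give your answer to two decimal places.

τ = R × C = 26.0 × 68 mL/cmH2O = 26.0 × 0.068 L/cmH2O = 1.768 s.
Exhaled fraction f = 1 − e^(−t/τ) → t = −τ·ln(1 − f) = −1.768·ln(0.18) = 3.032 s.

3.03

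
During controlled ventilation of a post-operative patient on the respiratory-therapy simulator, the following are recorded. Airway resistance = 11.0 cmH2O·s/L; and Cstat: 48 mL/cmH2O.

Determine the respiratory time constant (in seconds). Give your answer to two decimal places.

0.53

τ = R × C = 11.0 × 48 mL/cmH2O = 11.0 × 0.048 L/cmH2O = 0.528 s.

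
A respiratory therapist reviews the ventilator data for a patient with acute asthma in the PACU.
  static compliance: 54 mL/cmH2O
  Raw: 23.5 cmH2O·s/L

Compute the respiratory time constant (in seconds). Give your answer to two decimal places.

1.27

τ = R × C = 23.5 × 54 mL/cmH2O = 23.5 × 0.054 L/cmH2O = 1.269 s.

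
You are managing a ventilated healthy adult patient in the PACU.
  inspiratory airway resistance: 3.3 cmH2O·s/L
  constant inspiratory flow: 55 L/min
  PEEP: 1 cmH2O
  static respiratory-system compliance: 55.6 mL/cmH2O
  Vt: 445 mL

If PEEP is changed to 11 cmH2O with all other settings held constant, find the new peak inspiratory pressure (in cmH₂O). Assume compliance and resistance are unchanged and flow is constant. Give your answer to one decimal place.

Flow: 55 L/min ÷ 60 = 0.9167 L/s.
PIP = Vt/C + R·V̇ + PEEP (constant-flow equation of motion).
Only the baseline term changes: ΔPIP = ΔPEEP = 11 − 1 = 10.0 cmH2O.
Original PIP = 445/55.6 + 3.3×0.9167 + 1 = 12.029 cmH2O; new PIP = 12.029 + (10.0) = 22.029 cmH2O.

22.0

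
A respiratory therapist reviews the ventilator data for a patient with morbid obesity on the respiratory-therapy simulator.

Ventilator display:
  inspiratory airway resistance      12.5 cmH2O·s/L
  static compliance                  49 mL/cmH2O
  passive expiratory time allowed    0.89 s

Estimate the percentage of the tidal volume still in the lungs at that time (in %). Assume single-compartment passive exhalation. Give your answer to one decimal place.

23.4

τ = R × C = 12.5 × 49 mL/cmH2O = 12.5 × 0.049 L/cmH2O = 0.6125 s.
Passive exhalation: V(t)/V₀ = e^(−t/τ) = e^(−0.89/0.6125) = 0.2339.
Fraction remaining = 0.2339 → 23.39%.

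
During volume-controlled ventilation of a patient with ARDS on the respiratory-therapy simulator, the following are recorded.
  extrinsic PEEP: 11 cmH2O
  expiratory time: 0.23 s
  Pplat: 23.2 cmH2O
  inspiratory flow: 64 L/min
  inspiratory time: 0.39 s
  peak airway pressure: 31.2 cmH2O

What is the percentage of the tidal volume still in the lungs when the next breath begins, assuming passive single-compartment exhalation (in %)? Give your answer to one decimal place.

40.7

Flow: 64 L/min ÷ 60 = 1.0667 L/s.
Vt = flow × Ti = 1.0667 L/s × 0.39 s × 1000 mL/L = 416.01 mL.
R = (PIP − Pplat)/V̇ = (31.2 − 23.2) / 1.0667 = 8.0/1.0667 = 7.5 cmH2O·s/L.
C = Vt/(Pplat − PEEP) = 416.01 / (23.2 − 11) = 416.01/12.2 = 34.099 mL/cmH2O.
τ = R × C = 7.5 × 0.0341 L/cmH2O = 0.2558 s.
Fraction remaining at end-expiration = e^(−Te/τ) = e^(−0.23/0.2558) = 0.4069 → 40.69%.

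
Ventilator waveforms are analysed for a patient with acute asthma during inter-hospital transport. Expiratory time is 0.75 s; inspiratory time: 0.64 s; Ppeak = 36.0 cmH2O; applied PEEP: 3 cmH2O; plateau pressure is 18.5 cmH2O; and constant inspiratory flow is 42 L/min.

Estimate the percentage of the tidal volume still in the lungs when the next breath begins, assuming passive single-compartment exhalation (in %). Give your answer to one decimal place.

Flow: 42 L/min ÷ 60 = 0.7 L/s.
Vt = flow × Ti = 0.7 L/s × 0.64 s × 1000 mL/L = 448.0 mL.
R = (PIP − Pplat)/V̇ = (36.0 − 18.5) / 0.7 = 17.5/0.7 = 25.0 cmH2O·s/L.
C = Vt/(Pplat − PEEP) = 448.0 / (18.5 − 3) = 448.0/15.5 = 28.903 mL/cmH2O.
τ = R × C = 25.0 × 0.0289 L/cmH2O = 0.7225 s.
Fraction remaining at end-expiration = e^(−Te/τ) = e^(−0.75/0.7225) = 0.3541 → 35.41%.

35.4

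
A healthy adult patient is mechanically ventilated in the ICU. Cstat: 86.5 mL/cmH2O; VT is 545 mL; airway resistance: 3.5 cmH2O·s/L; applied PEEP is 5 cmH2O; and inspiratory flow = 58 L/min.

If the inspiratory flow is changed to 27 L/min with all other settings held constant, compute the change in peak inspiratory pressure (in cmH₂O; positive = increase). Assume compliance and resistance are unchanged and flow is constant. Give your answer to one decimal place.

Flow: 58 L/min ÷ 60 = 0.9667 L/s.
New flow: 27 L/min ÷ 60 = 0.45 L/s.
PIP = Vt/C + R·V̇ + PEEP (constant-flow equation of motion).
Only the resistive term changes: ΔPIP = R × ΔV̇ = 3.5 × (0.45 − 0.9667) = 3.5 × -0.5167 = -1.808 cmH2O.

-1.8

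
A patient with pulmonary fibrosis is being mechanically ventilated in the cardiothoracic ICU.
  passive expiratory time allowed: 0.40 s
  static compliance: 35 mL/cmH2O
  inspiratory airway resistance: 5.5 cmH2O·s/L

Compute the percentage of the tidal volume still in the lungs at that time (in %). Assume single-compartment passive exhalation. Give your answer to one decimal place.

τ = R × C = 5.5 × 35 mL/cmH2O = 5.5 × 0.035 L/cmH2O = 0.1925 s.
Passive exhalation: V(t)/V₀ = e^(−t/τ) = e^(−0.40/0.1925) = 0.1252.
Fraction remaining = 0.1252 → 12.52%.

12.5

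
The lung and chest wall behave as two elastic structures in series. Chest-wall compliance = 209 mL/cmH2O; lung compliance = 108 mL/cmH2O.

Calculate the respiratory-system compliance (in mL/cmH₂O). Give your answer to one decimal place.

71.2

Lung and chest wall are elastances in series: 1/Crs = 1/CL + 1/Ccw.
1/Crs = 1/108 + 1/209 = 0.01404.
Crs = 71.225 mL/cmH2O.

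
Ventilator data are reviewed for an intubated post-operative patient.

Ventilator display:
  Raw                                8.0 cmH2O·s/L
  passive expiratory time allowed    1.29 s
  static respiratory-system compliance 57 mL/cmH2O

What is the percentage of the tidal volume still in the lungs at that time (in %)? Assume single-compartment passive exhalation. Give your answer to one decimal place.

τ = R × C = 8.0 × 57 mL/cmH2O = 8.0 × 0.057 L/cmH2O = 0.456 s.
Passive exhalation: V(t)/V₀ = e^(−t/τ) = e^(−1.29/0.456) = 0.05908.
Fraction remaining = 0.05908 → 5.908%.

5.9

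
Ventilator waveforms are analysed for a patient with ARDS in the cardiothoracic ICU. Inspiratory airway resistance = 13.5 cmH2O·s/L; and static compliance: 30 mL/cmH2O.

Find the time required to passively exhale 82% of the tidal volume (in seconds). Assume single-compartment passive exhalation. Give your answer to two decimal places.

τ = R × C = 13.5 × 30 mL/cmH2O = 13.5 × 0.030 L/cmH2O = 0.405 s.
Exhaled fraction f = 1 − e^(−t/τ) → t = −τ·ln(1 − f) = −0.405·ln(0.18) = 0.6945 s.

0.69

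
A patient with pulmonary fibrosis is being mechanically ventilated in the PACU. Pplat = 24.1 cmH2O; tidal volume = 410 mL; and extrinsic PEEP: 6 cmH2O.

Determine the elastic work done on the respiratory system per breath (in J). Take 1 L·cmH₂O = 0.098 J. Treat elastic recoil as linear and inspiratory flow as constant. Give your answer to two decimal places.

Elastic work ≈ ½ × (Pplat − PEEP) × Vt = 0.5 × (24.1 − 6) × 0.410 L = 0.5 × 18.1 × 0.410 = 3.711 L·cmH2O.
× 0.098 J/(L·cmH2O) → 0.3637 J.

0.36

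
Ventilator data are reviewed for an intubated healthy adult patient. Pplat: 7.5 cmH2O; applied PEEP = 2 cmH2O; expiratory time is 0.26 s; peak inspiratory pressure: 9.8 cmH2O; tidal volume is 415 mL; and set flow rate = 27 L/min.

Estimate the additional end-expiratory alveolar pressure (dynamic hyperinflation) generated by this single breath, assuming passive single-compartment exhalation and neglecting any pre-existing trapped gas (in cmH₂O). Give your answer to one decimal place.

2.8

Flow: 27 L/min ÷ 60 = 0.45 L/s.
R = (PIP − Pplat)/V̇ = (9.8 − 7.5) / 0.45 = 2.3/0.45 = 5.111 cmH2O·s/L.
C = Vt/(Pplat − PEEP) = 415.0 / (7.5 − 2) = 415.0/5.5 = 75.455 mL/cmH2O.
τ = R × C = 5.111 × 0.07546 L/cmH2O = 0.3857 s.
Fraction remaining = e^(−Te/τ) = e^(−0.26/0.3857) = 0.5096; trapped volume = 415.0 × 0.5096 = 211.48 mL.
Additional alveolar pressure from trapping ≈ V_trapped / C = 211.48 / 75.455 = 2.803 cmH2O.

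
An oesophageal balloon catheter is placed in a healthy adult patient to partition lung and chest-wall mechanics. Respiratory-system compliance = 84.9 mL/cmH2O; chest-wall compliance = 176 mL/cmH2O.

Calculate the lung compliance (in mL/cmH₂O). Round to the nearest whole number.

164

1/CL = 1/Crs − 1/Ccw.
1/CL = 1/84.9 − 1/176 = 0.006097.
CL = 164.02 mL/cmH2O.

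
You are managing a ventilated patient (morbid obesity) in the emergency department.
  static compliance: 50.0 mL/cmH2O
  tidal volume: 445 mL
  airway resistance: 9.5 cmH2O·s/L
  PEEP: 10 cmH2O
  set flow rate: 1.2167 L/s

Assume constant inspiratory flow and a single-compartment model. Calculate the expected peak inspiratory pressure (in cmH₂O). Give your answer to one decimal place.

30.5

Equation of motion (constant flow): PIP = Vt/C + R·V̇ + PEEP.
PIP = 445/50.0 + 9.5×1.2167 + 10 = 8.9 + 11.559 + 10 = 30.459 cmH2O.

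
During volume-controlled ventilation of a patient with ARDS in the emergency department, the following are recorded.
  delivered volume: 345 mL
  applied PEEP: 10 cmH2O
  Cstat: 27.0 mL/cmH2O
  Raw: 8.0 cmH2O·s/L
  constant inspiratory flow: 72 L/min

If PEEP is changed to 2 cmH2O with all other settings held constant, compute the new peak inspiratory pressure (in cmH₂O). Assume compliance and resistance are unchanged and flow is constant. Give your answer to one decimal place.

24.4

Flow: 72 L/min ÷ 60 = 1.2 L/s.
PIP = Vt/C + R·V̇ + PEEP (constant-flow equation of motion).
Only the baseline term changes: ΔPIP = ΔPEEP = 2 − 10 = -8.0 cmH2O.
Original PIP = 345/27.0 + 8.0×1.2 + 10 = 32.378 cmH2O; new PIP = 32.378 + (-8.0) = 24.378 cmH2O.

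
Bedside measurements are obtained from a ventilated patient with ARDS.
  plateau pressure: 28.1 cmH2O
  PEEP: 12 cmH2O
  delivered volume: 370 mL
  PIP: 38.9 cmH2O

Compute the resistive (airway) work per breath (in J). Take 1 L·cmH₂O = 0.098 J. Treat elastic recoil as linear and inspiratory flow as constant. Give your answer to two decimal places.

With constant inspiratory flow the resistive pressure is constant at PIP − Pplat = 38.9 − 28.1 = 10.8 cmH2O, so resistive work = 10.8 × 0.370 = 3.996 L·cmH2O.
× 0.098 J/(L·cmH2O) → 0.3916 J.

0.39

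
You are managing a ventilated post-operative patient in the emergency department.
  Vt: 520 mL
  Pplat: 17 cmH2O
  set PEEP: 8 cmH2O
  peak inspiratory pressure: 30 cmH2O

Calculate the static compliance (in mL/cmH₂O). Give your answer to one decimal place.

Cstat = Vt / (Pplat − PEEP) = 520 / (17 − 8) = 520 / 9.0 = 57.778 mL/cmH2O.

57.8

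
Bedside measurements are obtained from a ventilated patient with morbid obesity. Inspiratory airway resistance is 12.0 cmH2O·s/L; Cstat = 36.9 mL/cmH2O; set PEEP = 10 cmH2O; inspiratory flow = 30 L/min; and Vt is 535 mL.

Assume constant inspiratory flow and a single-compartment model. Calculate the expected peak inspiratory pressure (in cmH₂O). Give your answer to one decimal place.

Flow: 30 L/min ÷ 60 = 0.5 L/s.
Equation of motion (constant flow): PIP = Vt/C + R·V̇ + PEEP.
PIP = 535/36.9 + 12.0×0.5 + 10 = 14.499 + 6.0 + 10 = 30.499 cmH2O.

30.5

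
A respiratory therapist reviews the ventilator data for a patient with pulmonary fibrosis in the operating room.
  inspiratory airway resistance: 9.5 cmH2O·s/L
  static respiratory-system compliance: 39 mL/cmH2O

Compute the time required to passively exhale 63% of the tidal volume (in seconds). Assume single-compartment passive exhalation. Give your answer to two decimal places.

τ = R × C = 9.5 × 39 mL/cmH2O = 9.5 × 0.039 L/cmH2O = 0.3705 s.
Exhaled fraction f = 1 − e^(−t/τ) → t = −τ·ln(1 − f) = −0.3705·ln(0.37) = 0.3684 s.

0.37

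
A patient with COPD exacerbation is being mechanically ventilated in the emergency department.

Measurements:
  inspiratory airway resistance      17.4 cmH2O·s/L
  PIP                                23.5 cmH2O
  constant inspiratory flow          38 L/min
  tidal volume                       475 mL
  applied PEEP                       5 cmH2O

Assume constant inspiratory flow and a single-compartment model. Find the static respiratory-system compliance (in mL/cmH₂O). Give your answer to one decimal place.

Flow: 38 L/min ÷ 60 = 0.6333 L/s.
Equation of motion (constant flow): PIP = Vt/C + R·V̇ + PEEP.
Vt/C = PIP − R·V̇ − PEEP = 23.5 − 17.4×0.6333 − 5 = 23.5 − 11.019 − 5 = 7.481 cmH2O.
C = Vt / 7.481 = 475 / 7.481 = 63.494 mL/cmH2O.

63.5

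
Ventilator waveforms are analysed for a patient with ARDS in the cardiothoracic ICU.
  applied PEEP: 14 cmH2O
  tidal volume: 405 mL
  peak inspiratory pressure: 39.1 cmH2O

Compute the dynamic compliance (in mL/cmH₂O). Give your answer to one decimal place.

Dynamic compliance = Vt / (PIP − PEEP) = 405 / (39.1 − 14) = 405 / 25.1 = 16.135 mL/cmH2O.

16.1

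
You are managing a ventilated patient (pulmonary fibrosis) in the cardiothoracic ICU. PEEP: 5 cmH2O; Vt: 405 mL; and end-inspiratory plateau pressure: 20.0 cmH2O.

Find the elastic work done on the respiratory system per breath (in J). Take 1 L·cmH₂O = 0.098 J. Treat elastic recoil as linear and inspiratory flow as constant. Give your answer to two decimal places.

0.30

Elastic work ≈ ½ × (Pplat − PEEP) × Vt = 0.5 × (20.0 − 5) × 0.405 L = 0.5 × 15.0 × 0.405 = 3.038 L·cmH2O.
× 0.098 J/(L·cmH2O) → 0.2977 J.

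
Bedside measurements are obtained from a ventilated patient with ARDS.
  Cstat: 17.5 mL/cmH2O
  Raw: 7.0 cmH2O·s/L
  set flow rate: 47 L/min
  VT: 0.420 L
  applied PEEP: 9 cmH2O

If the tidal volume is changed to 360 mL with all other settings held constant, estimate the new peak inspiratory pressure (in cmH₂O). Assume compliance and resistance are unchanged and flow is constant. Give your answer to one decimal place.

35.1

Flow: 47 L/min ÷ 60 = 0.7833 L/s.
PIP = Vt/C + R·V̇ + PEEP (constant-flow equation of motion).
Only the elastic term changes: ΔPIP = ΔVt / C = (360 − 420) / 17.5 = -3.429 cmH2O.
Original PIP = 420/17.5 + 7.0×0.7833 + 9 = 38.483 cmH2O; new PIP = 38.483 + (-3.429) = 35.054 cmH2O.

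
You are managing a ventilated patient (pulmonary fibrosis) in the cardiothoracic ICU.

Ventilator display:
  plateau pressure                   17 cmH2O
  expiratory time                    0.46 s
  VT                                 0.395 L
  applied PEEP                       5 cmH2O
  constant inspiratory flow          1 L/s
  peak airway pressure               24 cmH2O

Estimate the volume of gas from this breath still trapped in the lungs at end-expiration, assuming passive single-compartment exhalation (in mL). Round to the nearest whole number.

R = (PIP − Pplat)/V̇ = (24 − 17) / 1 = 7.0/1 = 7.0 cmH2O·s/L.
C = Vt/(Pplat − PEEP) = 395.0 / (17 − 5) = 395.0/12.0 = 32.917 mL/cmH2O.
τ = R × C = 7.0 × 0.03292 L/cmH2O = 0.2304 s.
Fraction remaining = e^(−Te/τ) = e^(−0.46/0.2304) = 0.1358.
Trapped volume = 395.0 × 0.1358 = 53.641 mL.

54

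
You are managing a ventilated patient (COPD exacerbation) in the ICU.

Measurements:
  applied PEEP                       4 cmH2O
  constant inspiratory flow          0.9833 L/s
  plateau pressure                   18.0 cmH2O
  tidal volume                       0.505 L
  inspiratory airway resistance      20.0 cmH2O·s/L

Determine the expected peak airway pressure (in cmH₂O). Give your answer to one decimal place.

37.7

PIP = Pplat + Raw × flow = 18.0 + 20.0 × 0.9833 = 18.0 + 19.666 = 37.666 cmH2O.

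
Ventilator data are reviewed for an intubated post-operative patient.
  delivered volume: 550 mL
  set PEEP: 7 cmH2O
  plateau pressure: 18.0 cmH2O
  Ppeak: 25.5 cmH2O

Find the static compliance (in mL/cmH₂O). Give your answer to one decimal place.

50.0

Cstat = Vt / (Pplat − PEEP) = 550 / (18.0 − 7) = 550 / 11.0 = 50.0 mL/cmH2O.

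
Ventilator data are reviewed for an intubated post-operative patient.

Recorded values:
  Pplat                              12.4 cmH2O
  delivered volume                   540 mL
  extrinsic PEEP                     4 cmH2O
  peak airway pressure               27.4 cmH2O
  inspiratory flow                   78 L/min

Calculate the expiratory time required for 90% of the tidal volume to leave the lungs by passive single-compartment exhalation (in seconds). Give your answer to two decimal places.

Flow: 78 L/min ÷ 60 = 1.3 L/s.
R = (PIP − Pplat)/V̇ = (27.4 − 12.4) / 1.3 = 15.0/1.3 = 11.538 cmH2O·s/L.
C = Vt/(Pplat − PEEP) = 540.0 / (12.4 − 4) = 540.0/8.4 = 64.286 mL/cmH2O.
τ = R × C = 11.538 × 0.06429 L/cmH2O = 0.7418 s.
t = −τ·ln(1 − 0.90) = −0.7418·ln(0.1) = 1.708 s.

1.71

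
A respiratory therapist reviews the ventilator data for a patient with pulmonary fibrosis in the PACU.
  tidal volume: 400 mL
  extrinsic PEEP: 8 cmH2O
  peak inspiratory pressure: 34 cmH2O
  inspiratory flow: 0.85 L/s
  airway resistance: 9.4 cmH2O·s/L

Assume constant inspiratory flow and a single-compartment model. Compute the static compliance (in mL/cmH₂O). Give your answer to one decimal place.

Equation of motion (constant flow): PIP = Vt/C + R·V̇ + PEEP.
Vt/C = PIP − R·V̇ − PEEP = 34 − 9.4×0.85 − 8 = 34 − 7.99 − 8 = 18.01 cmH2O.
C = Vt / 18.01 = 400 / 18.01 = 22.21 mL/cmH2O.

22.2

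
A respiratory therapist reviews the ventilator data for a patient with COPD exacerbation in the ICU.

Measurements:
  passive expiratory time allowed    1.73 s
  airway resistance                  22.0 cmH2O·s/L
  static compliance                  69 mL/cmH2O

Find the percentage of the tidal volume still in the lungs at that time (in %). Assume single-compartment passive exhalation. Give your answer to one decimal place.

τ = R × C = 22.0 × 69 mL/cmH2O = 22.0 × 0.069 L/cmH2O = 1.518 s.
Passive exhalation: V(t)/V₀ = e^(−t/τ) = e^(−1.73/1.518) = 0.3199.
Fraction remaining = 0.3199 → 31.99%.

32.0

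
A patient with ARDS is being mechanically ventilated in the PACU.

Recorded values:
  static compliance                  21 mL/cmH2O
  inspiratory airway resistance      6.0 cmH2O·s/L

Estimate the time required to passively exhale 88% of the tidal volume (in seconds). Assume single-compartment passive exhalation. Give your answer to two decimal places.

0.27

τ = R × C = 6.0 × 21 mL/cmH2O = 6.0 × 0.021 L/cmH2O = 0.126 s.
Exhaled fraction f = 1 − e^(−t/τ) → t = −τ·ln(1 − f) = −0.126·ln(0.12) = 0.2672 s.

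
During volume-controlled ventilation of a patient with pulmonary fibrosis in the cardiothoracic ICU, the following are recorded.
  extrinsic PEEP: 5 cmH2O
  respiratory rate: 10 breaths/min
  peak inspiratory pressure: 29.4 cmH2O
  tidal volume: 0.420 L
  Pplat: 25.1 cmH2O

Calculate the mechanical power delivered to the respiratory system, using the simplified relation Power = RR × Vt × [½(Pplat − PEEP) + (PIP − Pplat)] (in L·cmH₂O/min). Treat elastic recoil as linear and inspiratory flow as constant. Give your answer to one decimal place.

Per-breath work = Vt × [½(Pplat−PEEP) + (PIP−Pplat)] = 0.420 × [0.5×20.1 + 4.3] = 0.420 × 14.35 = 6.027 L·cmH2O.
Power = 10 × 6.027 = 60.27 L·cmH2O/min.

60.3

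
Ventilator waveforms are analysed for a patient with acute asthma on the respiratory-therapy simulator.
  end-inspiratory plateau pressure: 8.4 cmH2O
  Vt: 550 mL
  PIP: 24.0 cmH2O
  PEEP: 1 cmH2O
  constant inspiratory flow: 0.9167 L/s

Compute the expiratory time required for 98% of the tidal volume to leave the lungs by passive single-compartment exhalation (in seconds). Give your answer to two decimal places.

4.95

R = (PIP − Pplat)/V̇ = (24.0 − 8.4) / 0.9167 = 15.6/0.9167 = 17.018 cmH2O·s/L.
C = Vt/(Pplat − PEEP) = 550.0 / (8.4 − 1) = 550.0/7.4 = 74.324 mL/cmH2O.
τ = R × C = 17.018 × 0.07432 L/cmH2O = 1.265 s.
t = −τ·ln(1 − 0.98) = −1.265·ln(0.02) = 4.949 s.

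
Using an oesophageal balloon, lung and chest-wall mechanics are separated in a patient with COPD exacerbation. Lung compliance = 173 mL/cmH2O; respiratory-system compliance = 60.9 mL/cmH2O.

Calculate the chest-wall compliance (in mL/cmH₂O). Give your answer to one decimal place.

1/Ccw = 1/Crs − 1/CL.
1/Ccw = 1/60.9 − 1/173 = 0.01064.
Ccw = 93.985 mL/cmH2O.

94.0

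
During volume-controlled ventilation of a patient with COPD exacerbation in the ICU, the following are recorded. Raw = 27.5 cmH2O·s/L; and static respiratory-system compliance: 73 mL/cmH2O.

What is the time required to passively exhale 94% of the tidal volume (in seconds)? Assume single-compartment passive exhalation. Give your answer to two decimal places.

τ = R × C = 27.5 × 73 mL/cmH2O = 27.5 × 0.073 L/cmH2O = 2.008 s.
Exhaled fraction f = 1 − e^(−t/τ) → t = −τ·ln(1 − f) = −2.008·ln(0.06) = 5.649 s.

5.65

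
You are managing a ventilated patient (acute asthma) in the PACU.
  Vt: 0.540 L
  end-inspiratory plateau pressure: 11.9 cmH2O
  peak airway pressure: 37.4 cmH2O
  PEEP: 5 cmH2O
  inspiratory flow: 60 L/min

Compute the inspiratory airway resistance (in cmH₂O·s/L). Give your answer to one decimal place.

25.5

Flow: 60 L/min ÷ 60 = 1 L/s.
Raw = (PIP − Pplat) / flow = (37.4 − 11.9) / 1 = 25.5 / 1 = 25.5 cmH2O·s/L.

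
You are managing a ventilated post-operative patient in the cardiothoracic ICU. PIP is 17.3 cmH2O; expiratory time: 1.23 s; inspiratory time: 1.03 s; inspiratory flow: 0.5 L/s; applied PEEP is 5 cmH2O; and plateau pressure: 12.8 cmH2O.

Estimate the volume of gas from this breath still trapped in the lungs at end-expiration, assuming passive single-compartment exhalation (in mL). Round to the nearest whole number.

65

Vt = flow × Ti = 0.5 L/s × 1.03 s × 1000 mL/L = 515.0 mL.
R = (PIP − Pplat)/V̇ = (17.3 − 12.8) / 0.5 = 4.5/0.5 = 9.0 cmH2O·s/L.
C = Vt/(Pplat − PEEP) = 515.0 / (12.8 − 5) = 515.0/7.8 = 66.026 mL/cmH2O.
τ = R × C = 9.0 × 0.06603 L/cmH2O = 0.5943 s.
Fraction remaining = e^(−Te/τ) = e^(−1.23/0.5943) = 0.1262.
Trapped volume = 515.0 × 0.1262 = 64.993 mL.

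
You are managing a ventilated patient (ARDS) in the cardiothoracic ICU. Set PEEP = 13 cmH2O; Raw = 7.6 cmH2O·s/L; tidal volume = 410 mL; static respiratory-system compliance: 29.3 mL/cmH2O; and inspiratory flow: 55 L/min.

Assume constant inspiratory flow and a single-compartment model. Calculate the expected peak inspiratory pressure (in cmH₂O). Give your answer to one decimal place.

Flow: 55 L/min ÷ 60 = 0.9167 L/s.
Equation of motion (constant flow): PIP = Vt/C + R·V̇ + PEEP.
PIP = 410/29.3 + 7.6×0.9167 + 13 = 13.993 + 6.967 + 13 = 33.96 cmH2O.

34.0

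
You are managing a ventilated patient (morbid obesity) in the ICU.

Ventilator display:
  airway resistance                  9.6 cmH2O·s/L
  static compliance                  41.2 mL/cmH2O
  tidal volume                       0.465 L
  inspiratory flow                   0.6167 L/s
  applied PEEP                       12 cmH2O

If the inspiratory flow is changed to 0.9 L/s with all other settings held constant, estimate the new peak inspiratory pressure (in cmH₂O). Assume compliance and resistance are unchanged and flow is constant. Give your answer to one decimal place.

31.9

PIP = Vt/C + R·V̇ + PEEP (constant-flow equation of motion).
Only the resistive term changes: ΔPIP = R × ΔV̇ = 9.6 × (0.9 − 0.6167) = 9.6 × 0.2833 = 2.72 cmH2O.
Original PIP = 465/41.2 + 9.6×0.6167 + 12 = 29.207 cmH2O; new PIP = 29.207 + (2.72) = 31.927 cmH2O.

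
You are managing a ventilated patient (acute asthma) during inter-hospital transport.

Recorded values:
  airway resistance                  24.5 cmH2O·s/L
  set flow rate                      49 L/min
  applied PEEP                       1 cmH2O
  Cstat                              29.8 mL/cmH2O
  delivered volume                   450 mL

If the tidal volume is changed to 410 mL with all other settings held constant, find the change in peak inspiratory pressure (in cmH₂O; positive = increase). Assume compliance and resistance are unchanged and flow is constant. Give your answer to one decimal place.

PIP = Vt/C + R·V̇ + PEEP (constant-flow equation of motion).
Only the elastic term changes: ΔPIP = ΔVt / C = (410 − 450) / 29.8 = -1.342 cmH2O.

-1.3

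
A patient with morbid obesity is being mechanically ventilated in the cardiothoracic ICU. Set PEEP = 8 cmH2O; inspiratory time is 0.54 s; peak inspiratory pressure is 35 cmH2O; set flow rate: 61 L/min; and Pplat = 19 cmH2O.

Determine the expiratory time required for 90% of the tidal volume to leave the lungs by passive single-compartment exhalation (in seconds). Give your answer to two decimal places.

1.81

Flow: 61 L/min ÷ 60 = 1.0167 L/s.
Vt = flow × Ti = 1.0167 L/s × 0.54 s × 1000 mL/L = 549.02 mL.
R = (PIP − Pplat)/V̇ = (35 − 19) / 1.0167 = 16.0/1.0167 = 15.737 cmH2O·s/L.
C = Vt/(Pplat − PEEP) = 549.02 / (19 − 8) = 549.02/11.0 = 49.911 mL/cmH2O.
τ = R × C = 15.737 × 0.04991 L/cmH2O = 0.7854 s.
t = −τ·ln(1 − 0.90) = −0.7854·ln(0.1) = 1.808 s.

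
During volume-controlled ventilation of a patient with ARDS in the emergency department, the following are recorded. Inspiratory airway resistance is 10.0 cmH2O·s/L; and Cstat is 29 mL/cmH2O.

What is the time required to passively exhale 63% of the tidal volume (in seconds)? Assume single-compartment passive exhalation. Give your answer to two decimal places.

0.29

τ = R × C = 10.0 × 29 mL/cmH2O = 10.0 × 0.029 L/cmH2O = 0.29 s.
Exhaled fraction f = 1 − e^(−t/τ) → t = −τ·ln(1 − f) = −0.29·ln(0.37) = 0.2883 s.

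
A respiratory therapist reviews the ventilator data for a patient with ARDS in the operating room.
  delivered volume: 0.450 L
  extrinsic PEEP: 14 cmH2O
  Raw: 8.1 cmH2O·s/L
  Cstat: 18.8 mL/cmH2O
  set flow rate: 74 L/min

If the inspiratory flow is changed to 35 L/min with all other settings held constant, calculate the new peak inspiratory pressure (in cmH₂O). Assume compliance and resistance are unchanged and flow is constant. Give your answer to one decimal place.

42.7

Flow: 74 L/min ÷ 60 = 1.2333 L/s.
New flow: 35 L/min ÷ 60 = 0.5833 L/s.
PIP = Vt/C + R·V̇ + PEEP (constant-flow equation of motion).
Only the resistive term changes: ΔPIP = R × ΔV̇ = 8.1 × (0.5833 − 1.2333) = 8.1 × -0.65 = -5.265 cmH2O.
Original PIP = 450/18.8 + 8.1×1.2333 + 14 = 47.926 cmH2O; new PIP = 47.926 + (-5.265) = 42.661 cmH2O.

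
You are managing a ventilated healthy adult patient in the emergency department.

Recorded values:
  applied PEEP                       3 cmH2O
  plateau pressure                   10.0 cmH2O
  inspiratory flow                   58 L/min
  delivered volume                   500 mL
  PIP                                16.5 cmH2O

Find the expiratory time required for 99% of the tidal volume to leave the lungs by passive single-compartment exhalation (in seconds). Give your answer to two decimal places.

2.21

Flow: 58 L/min ÷ 60 = 0.9667 L/s.
R = (PIP − Pplat)/V̇ = (16.5 − 10.0) / 0.9667 = 6.5/0.9667 = 6.724 cmH2O·s/L.
C = Vt/(Pplat − PEEP) = 500.0 / (10.0 − 3) = 500.0/7.0 = 71.429 mL/cmH2O.
τ = R × C = 6.724 × 0.07143 L/cmH2O = 0.4803 s.
t = −τ·ln(1 − 0.99) = −0.4803·ln(0.01) = 2.212 s.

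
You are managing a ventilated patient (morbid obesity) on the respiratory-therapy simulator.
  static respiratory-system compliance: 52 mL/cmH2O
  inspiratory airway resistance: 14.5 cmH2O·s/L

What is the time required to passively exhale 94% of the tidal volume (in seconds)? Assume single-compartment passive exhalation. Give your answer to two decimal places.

τ = R × C = 14.5 × 52 mL/cmH2O = 14.5 × 0.052 L/cmH2O = 0.754 s.
Exhaled fraction f = 1 − e^(−t/τ) → t = −τ·ln(1 − f) = −0.754·ln(0.06) = 2.121 s.

2.12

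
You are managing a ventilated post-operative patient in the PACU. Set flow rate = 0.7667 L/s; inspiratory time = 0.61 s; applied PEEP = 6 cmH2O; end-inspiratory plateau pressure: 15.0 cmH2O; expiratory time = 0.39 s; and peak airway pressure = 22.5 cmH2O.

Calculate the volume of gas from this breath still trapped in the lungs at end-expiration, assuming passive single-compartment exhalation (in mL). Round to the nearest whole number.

217

Vt = flow × Ti = 0.7667 L/s × 0.61 s × 1000 mL/L = 467.69 mL.
R = (PIP − Pplat)/V̇ = (22.5 − 15.0) / 0.7667 = 7.5/0.7667 = 9.782 cmH2O·s/L.
C = Vt/(Pplat − PEEP) = 467.69 / (15.0 − 6) = 467.69/9.0 = 51.966 mL/cmH2O.
τ = R × C = 9.782 × 0.05197 L/cmH2O = 0.5084 s.
Fraction remaining = e^(−Te/τ) = e^(−0.39/0.5084) = 0.4644.
Trapped volume = 467.69 × 0.4644 = 217.2 mL.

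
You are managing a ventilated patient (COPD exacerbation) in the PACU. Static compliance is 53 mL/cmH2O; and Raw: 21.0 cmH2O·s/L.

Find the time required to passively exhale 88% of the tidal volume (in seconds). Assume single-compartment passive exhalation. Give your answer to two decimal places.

τ = R × C = 21.0 × 53 mL/cmH2O = 21.0 × 0.053 L/cmH2O = 1.113 s.
Exhaled fraction f = 1 − e^(−t/τ) → t = −τ·ln(1 − f) = −1.113·ln(0.12) = 2.36 s.

2.36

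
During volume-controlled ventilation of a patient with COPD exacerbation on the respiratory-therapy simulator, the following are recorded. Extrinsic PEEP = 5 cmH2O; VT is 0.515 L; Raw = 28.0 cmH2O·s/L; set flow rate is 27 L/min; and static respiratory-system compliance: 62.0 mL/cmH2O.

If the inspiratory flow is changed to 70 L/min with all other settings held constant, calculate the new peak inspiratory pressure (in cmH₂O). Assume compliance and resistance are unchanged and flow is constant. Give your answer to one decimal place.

Flow: 27 L/min ÷ 60 = 0.45 L/s.
New flow: 70 L/min ÷ 60 = 1.1667 L/s.
PIP = Vt/C + R·V̇ + PEEP (constant-flow equation of motion).
Only the resistive term changes: ΔPIP = R × ΔV̇ = 28.0 × (1.1667 − 0.45) = 28.0 × 0.7167 = 20.068 cmH2O.
Original PIP = 515/62.0 + 28.0×0.45 + 5 = 25.906 cmH2O; new PIP = 25.906 + (20.068) = 45.974 cmH2O.

46.0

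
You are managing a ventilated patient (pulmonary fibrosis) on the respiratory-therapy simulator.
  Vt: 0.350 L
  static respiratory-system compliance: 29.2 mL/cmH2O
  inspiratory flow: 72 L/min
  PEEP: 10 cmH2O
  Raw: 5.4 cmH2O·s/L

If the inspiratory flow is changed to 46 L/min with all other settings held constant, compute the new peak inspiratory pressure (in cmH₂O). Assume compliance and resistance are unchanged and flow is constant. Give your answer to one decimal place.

26.1

Flow: 72 L/min ÷ 60 = 1.2 L/s.
New flow: 46 L/min ÷ 60 = 0.7667 L/s.
PIP = Vt/C + R·V̇ + PEEP (constant-flow equation of motion).
Only the resistive term changes: ΔPIP = R × ΔV̇ = 5.4 × (0.7667 − 1.2) = 5.4 × -0.4333 = -2.34 cmH2O.
Original PIP = 350/29.2 + 5.4×1.2 + 10 = 28.466 cmH2O; new PIP = 28.466 + (-2.34) = 26.126 cmH2O.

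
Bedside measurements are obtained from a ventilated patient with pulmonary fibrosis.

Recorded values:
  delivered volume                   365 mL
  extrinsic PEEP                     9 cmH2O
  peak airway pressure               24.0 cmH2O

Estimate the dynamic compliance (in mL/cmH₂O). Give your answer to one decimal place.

24.3

Dynamic compliance = Vt / (PIP − PEEP) = 365 / (24.0 − 9) = 365 / 15.0 = 24.333 mL/cmH2O.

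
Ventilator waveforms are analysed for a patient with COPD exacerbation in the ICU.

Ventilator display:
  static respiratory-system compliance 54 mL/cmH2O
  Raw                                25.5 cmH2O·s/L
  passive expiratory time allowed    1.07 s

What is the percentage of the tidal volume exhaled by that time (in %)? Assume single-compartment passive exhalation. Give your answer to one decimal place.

τ = R × C = 25.5 × 54 mL/cmH2O = 25.5 × 0.054 L/cmH2O = 1.377 s.
Passive exhalation: V(t)/V₀ = e^(−t/τ) = e^(−1.07/1.377) = 0.4598.
Fraction exhaled = 1 − 0.4598 = 0.5402 → 54.02%.

54.0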